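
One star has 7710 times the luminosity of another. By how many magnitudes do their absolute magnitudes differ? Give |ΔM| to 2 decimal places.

|ΔM| ≈ 9.72

Pogson: ΔM = −2.5 log₁₀(ratio) = −2.5 log₁₀(7710) = −2.5 × 3.8871 = -9.718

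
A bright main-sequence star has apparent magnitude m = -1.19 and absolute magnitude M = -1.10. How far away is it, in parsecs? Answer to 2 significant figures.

d ≈ 9.6 pc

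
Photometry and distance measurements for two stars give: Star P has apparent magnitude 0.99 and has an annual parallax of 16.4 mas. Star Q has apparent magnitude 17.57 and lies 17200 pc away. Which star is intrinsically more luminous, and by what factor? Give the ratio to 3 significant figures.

Star P is more luminous, by a factor of 53.9.

Star P: p = 16.4 mas = 0.0164″ → d = 1/p = 60.98 pc
Star P: M = m − 5 log₁₀ d + 5 = 0.99 − 5·1.7852 + 5 = -2.936
Star Q: M = m − 5 log₁₀ d + 5 = 17.57 − 5·4.2355 + 5 = 1.392
ΔM = M_P − M_Q = -2.936 − (1.392) = -4.328; smaller M is more luminous → Star P.
L ratio = 10^(0.4 |ΔM|) = 10^1.731 = 53.86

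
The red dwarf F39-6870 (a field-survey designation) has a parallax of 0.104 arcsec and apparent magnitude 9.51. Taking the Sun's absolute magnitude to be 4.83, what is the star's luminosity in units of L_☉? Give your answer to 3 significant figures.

L/L_☉ ≈ 0.0124

d = 1/p = 1/0.104″ = 9.615 pc
M = m − 5 log₁₀ d + 5 = 9.51 − 5·0.9830 + 5 = 9.595
M − M_☉ = 9.595 − 4.83 = 4.765
L/L_☉ = 10^(−0.4 × 4.765) = 0.01241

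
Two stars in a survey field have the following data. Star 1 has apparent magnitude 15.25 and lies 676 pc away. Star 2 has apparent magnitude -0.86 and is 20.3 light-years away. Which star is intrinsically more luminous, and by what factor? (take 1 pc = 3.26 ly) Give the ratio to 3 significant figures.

Star 1: M = m − 5 log₁₀ d + 5 = 15.25 − 5·2.8299 + 5 = 6.100
Star 2: d = 20.3 ly / 3.26 = 6.227 pc
Star 2: M = m − 5 log₁₀ d + 5 = -0.86 − 5·0.7943 + 5 = 0.169
ΔM = M_1 − M_2 = 6.100 − (0.169) = 5.932; smaller M is more luminous → Star 2.
L ratio = 10^(0.4 |ΔM|) = 10^2.373 = 235.9

Star 2 is more luminous, by a factor of 236.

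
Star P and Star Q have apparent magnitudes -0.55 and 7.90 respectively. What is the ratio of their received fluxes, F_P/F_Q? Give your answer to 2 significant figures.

Magnitude difference = -8.45
Flux ratio = 10^(−0.4 Δm) = 10^(−0.4 × -8.45) = 10^3.380 = 2399

F_P/F_Q ≈ 2400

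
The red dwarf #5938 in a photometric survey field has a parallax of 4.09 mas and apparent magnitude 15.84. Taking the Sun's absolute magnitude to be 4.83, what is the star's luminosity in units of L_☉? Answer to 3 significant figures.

L/L_☉ ≈ 0.0236

d = 1/p = 1000/4.09 mas = 244.5 pc
M = m − 5 log₁₀ d + 5 = 15.84 − 5·2.3883 + 5 = 8.899
M − M_☉ = 8.899 − 4.83 = 4.069
L/L_☉ = 10^(−0.4 × 4.069) = 0.02358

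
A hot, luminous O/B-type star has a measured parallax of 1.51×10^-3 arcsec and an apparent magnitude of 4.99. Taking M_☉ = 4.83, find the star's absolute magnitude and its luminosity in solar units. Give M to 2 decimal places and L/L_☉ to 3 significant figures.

d = 1/p = 1/1.51×10^-3″ = 662.3 pc
M = m − 5 log₁₀ d + 5 = 4.99 − 5·2.8210 + 5 = -4.115
M − M_☉ = -4.115 − 4.83 = -8.945
L/L_☉ = 10^(−0.4 × -8.945) = 3785

M ≈ -4.12; L/L_☉ ≈ 3780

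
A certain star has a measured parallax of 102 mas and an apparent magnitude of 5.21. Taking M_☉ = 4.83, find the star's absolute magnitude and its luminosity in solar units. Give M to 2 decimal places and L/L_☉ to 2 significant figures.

M ≈ 5.25; L/L_☉ ≈ 0.68

d = 1/p = 1000/102 mas = 9.804 pc
M = m − 5 log₁₀ d + 5 = 5.21 − 5·0.9914 + 5 = 5.253
M − M_☉ = 5.253 − 4.83 = 0.423
L/L_☉ = 10^(−0.4 × 0.423) = 0.6773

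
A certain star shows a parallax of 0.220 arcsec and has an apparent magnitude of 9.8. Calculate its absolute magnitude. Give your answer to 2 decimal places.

M ≈ 11.51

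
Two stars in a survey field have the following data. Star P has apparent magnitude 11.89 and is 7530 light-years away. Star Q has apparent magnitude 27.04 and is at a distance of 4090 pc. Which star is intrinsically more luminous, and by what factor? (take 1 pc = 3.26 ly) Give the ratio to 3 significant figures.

Star P is more luminous, by a factor of 366000.

Star P: d = 7530 ly / 3.26 = 2310 pc
Star P: M = m − 5 log₁₀ d + 5 = 11.89 − 5·3.3636 + 5 = 0.072
Star Q: M = m − 5 log₁₀ d + 5 = 27.04 − 5·3.6117 + 5 = 13.981
ΔM = M_P − M_Q = 0.072 − (13.981) = -13.909; smaller M is more luminous → Star P.
L ratio = 10^(0.4 |ΔM|) = 10^5.564 = 366200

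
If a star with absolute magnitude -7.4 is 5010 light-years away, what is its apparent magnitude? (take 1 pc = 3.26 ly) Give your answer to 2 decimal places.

d = 5010 ly / 3.26 = 1537 pc
m = M + 5 log₁₀ d − 5 = -7.4 + 5·3.1866 − 5 = 3.533

m ≈ 3.53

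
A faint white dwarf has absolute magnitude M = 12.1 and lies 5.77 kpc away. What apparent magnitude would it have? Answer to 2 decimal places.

d = 5.77 kpc = 5770 pc
m = M + 5 log₁₀ d − 5 = 12.1 + 5·3.7612 − 5 = 25.906

m ≈ 25.91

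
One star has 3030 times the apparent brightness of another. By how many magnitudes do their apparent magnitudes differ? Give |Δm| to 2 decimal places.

|Δm| ≈ 8.70

Pogson: Δm = −2.5 log₁₀(ratio) = −2.5 log₁₀(3030) = −2.5 × 3.4814 = -8.704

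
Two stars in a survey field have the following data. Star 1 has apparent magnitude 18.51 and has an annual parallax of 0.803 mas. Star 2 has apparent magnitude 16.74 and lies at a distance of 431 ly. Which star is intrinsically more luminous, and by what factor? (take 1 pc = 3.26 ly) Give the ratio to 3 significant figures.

Star 1: p = 0.803 mas = 8.03×10^-4″ → d = 1/p = 1245 pc
Star 1: M = m − 5 log₁₀ d + 5 = 18.51 − 5·3.0953 + 5 = 8.034
Star 2: d = 431 ly / 3.26 = 132.2 pc
Star 2: M = m − 5 log₁₀ d + 5 = 16.74 − 5·2.1213 + 5 = 11.134
ΔM = M_1 − M_2 = 8.034 − (11.134) = -3.100; smaller M is more luminous → Star 1.
L ratio = 10^(0.4 |ΔM|) = 10^1.240 = 17.38

Star 1 is more luminous, by a factor of 17.4.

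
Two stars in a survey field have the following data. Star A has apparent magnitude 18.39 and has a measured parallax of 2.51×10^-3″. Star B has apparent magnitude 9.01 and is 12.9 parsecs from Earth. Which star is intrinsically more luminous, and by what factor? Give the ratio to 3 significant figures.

Star B is more luminous, by a factor of 5.92.

Star A: d = 1/p = 1/2.51×10^-3″ = 398.4 pc
Star A: M = m − 5 log₁₀ d + 5 = 18.39 − 5·2.6003 + 5 = 10.388
Star B: M = m − 5 log₁₀ d + 5 = 9.01 − 5·1.1106 + 5 = 8.457
ΔM = M_A − M_B = 10.388 − (8.457) = 1.931; smaller M is more luminous → Star B.
L ratio = 10^(0.4 |ΔM|) = 10^0.773 = 5.923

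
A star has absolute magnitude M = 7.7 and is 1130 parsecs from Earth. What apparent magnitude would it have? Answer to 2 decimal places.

m ≈ 17.97

m = M + 5 log₁₀ d − 5 = 7.7 + 5·3.0531 − 5 = 17.965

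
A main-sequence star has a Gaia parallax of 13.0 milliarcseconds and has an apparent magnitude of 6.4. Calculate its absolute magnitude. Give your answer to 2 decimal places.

M ≈ 1.97

p = 13.0 mas = 0.0130″ → d = 1/p = 76.92 pc
5 log₁₀(d/10 pc) = 5 log₁₀(76.92) − 5 = 4.430
M = m − 5 log₁₀(d/10) = 6.4 − 4.430 = 1.970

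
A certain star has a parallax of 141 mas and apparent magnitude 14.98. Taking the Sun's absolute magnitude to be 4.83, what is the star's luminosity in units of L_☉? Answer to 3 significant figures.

d = 1/p = 1000/141 mas = 7.092 pc
M = m − 5 log₁₀ d + 5 = 14.98 − 5·0.8508 + 5 = 15.726
M − M_☉ = 15.726 − 4.83 = 10.896
L/L_☉ = 10^(−0.4 × 10.896) = 4.381×10^-5

L/L_☉ ≈ 4.38×10^-5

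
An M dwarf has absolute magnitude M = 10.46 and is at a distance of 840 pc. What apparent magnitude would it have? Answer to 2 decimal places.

m = M + 5 log₁₀ d − 5 = 10.46 + 5·2.9243 − 5 = 20.081

m ≈ 20.08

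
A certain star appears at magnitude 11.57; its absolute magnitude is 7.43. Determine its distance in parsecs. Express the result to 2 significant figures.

d ≈ 67 pc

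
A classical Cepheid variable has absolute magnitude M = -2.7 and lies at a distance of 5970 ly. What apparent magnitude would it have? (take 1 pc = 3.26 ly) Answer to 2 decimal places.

d = 5970 ly / 3.26 = 1831 pc
m = M + 5 log₁₀ d − 5 = -2.7 + 5·3.2628 − 5 = 8.614

m ≈ 8.61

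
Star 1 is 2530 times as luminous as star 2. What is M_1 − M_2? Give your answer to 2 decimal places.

M_1 − M_2 ≈ -8.51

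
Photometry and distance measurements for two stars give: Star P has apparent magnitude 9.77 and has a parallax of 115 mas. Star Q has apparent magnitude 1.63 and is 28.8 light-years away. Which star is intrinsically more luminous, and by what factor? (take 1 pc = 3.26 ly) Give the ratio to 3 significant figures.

Star Q is more luminous, by a factor of 1860.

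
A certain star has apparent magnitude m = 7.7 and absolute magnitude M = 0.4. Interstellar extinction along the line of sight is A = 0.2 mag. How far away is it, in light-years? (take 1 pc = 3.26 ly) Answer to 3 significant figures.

m − M = 5 log₁₀(d/10 pc) + A  ⇒  7.7 − (0.4) − 0.2 = 5 log₁₀(d/10)
7.100 = 5 log₁₀(d/10)
log₁₀ d = (m − M − A)/5 + 1 = 2.4200
d = 10^2.4200 = 263.0 pc
= 857.5 ly

d ≈ 857 ly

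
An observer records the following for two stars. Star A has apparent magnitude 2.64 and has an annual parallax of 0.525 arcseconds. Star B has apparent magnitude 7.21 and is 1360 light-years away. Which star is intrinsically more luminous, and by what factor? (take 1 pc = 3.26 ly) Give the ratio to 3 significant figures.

Star A: d = 1/p = 1/0.525″ = 1.905 pc
Star A: M = m − 5 log₁₀ d + 5 = 2.64 − 5·0.2798 + 5 = 6.241
Star B: d = 1360 ly / 3.26 = 417.2 pc
Star B: M = m − 5 log₁₀ d + 5 = 7.21 − 5·2.6203 + 5 = -0.892
ΔM = M_A − M_B = 6.241 − (-0.892) = 7.132; smaller M is more luminous → Star B.
L ratio = 10^(0.4 |ΔM|) = 10^2.853 = 712.8

Star B is more luminous, by a factor of 713.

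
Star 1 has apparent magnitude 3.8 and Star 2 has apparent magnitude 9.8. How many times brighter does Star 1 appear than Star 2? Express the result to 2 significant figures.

250

Magnitude difference = -6.0
Flux ratio = 10^(−0.4 Δm) = 10^(−0.4 × -6.0) = 10^2.400 = 251.2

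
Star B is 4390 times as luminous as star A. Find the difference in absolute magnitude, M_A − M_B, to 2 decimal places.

Pogson: ΔM = −2.5 log₁₀(ratio) = −2.5 log₁₀(4390) = −2.5 × 3.6425 = -9.106
Star B is brighter so has the smaller magnitude: M_A − M_B is positive.

M_A − M_B ≈ 9.11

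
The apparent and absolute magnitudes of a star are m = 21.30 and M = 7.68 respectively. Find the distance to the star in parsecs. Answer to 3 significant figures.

μ = m − M = 13.620
m − M = 5 log₁₀ d − 5
log₁₀ d = (m − M)/5 + 1 = 3.7240
d = 10^3.7240 = 5297 pc

d ≈ 5300 pc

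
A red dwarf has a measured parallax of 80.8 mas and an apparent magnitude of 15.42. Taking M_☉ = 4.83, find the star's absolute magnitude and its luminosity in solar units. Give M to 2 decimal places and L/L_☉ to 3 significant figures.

M ≈ 14.96; L/L_☉ ≈ 8.90×10^-5

d = 1/p = 1000/80.8 mas = 12.38 pc
M = m − 5 log₁₀ d + 5 = 15.42 − 5·1.0926 + 5 = 14.957
M − M_☉ = 14.957 − 4.83 = 10.127
L/L_☉ = 10^(−0.4 × 10.127) = 8.896×10^-5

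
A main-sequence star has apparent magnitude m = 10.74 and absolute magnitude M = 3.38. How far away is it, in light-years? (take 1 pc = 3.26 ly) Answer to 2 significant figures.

d ≈ 970 ly

μ = m − M = 7.360
m − M = 5 log₁₀ d − 5
log₁₀ d = (m − M)/5 + 1 = 2.4720
d = 10^2.4720 = 296.5 pc
= 966.5 ly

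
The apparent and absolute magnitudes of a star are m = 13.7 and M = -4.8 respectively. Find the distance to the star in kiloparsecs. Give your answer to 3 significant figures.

μ = m − M = 18.500
m − M = 5 log₁₀ d − 5
log₁₀ d = (m − M)/5 + 1 = 4.7000
d = 10^4.7000 = 50120 pc
= 50.12 kpc

d ≈ 50.1 kpc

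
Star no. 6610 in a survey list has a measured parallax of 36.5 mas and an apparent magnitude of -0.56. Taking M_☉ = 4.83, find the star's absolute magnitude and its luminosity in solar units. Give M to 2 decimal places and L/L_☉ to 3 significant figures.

M ≈ -2.75; L/L_☉ ≈ 1080

d = 1/p = 1000/36.5 mas = 27.40 pc
M = m − 5 log₁₀ d + 5 = -0.56 − 5·1.4377 + 5 = -2.749
M − M_☉ = -2.749 − 4.83 = -7.579
L/L_☉ = 10^(−0.4 × -7.579) = 1075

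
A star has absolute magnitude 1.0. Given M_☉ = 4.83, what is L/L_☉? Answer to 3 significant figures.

L/L_☉ ≈ 34.0

M − M_☉ = 1.0 − 4.83 = -3.830
L/L_☉ = 10^(−0.4 (M − M_☉)) = 10^1.532 = 34.04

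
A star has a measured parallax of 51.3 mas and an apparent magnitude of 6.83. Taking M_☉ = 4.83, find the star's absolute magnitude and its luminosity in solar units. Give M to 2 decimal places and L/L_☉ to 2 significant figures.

d = 1/p = 1000/51.3 mas = 19.49 pc
M = m − 5 log₁₀ d + 5 = 6.83 − 5·1.2899 + 5 = 5.381
M − M_☉ = 5.381 − 4.83 = 0.551
L/L_☉ = 10^(−0.4 × 0.551) = 0.6022

M ≈ 5.38; L/L_☉ ≈ 0.60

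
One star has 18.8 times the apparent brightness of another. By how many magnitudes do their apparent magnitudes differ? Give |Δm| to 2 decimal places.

|Δm| ≈ 3.19

Pogson: Δm = −2.5 log₁₀(ratio) = −2.5 log₁₀(18.8) = −2.5 × 1.2742 = -3.185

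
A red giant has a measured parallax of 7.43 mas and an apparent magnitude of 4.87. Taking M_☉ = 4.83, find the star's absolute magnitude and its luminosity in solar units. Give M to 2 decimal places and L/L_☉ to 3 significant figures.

d = 1/p = 1000/7.43 mas = 134.6 pc
M = m − 5 log₁₀ d + 5 = 4.87 − 5·2.1290 + 5 = -0.775
M − M_☉ = -0.775 − 4.83 = -5.605
L/L_☉ = 10^(−0.4 × -5.605) = 174.6

M ≈ -0.78; L/L_☉ ≈ 175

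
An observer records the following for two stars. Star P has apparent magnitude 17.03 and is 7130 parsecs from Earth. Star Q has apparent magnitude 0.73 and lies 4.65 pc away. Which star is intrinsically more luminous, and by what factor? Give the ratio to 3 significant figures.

Star Q is more luminous, by a factor of 1.41.

Star P: M = m − 5 log₁₀ d + 5 = 17.03 − 5·3.8531 + 5 = 2.765
Star Q: M = m − 5 log₁₀ d + 5 = 0.73 − 5·0.6675 + 5 = 2.393
ΔM = M_P − M_Q = 2.765 − (2.393) = 0.372; smaller M is more luminous → Star Q.
L ratio = 10^(0.4 |ΔM|) = 10^0.149 = 1.408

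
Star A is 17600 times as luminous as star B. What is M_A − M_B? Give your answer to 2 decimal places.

Pogson: ΔM = −2.5 log₁₀(ratio) = −2.5 log₁₀(17600) = −2.5 × 4.2455 = -10.614
Star A is brighter, so it has the smaller magnitude: the difference is negative.

M_A − M_B ≈ -10.61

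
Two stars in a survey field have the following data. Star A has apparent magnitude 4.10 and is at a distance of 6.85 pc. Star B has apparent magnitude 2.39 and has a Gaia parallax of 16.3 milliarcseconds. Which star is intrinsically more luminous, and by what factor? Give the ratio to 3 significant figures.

Star B is more luminous, by a factor of 387.

Star A: M = m − 5 log₁₀ d + 5 = 4.10 − 5·0.8357 + 5 = 4.922
Star B: p = 16.3 mas = 0.0163″ → d = 1/p = 61.35 pc
Star B: M = m − 5 log₁₀ d + 5 = 2.39 − 5·1.7878 + 5 = -1.549
ΔM = M_A − M_B = 4.922 − (-1.549) = 6.471; smaller M is more luminous → Star B.
L ratio = 10^(0.4 |ΔM|) = 10^2.588 = 387.5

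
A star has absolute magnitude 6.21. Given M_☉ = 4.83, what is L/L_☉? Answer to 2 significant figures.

L/L_☉ ≈ 0.28

M − M_☉ = 6.21 − 4.83 = 1.380
L/L_☉ = 10^(−0.4 (M − M_☉)) = 10^-0.552 = 0.2805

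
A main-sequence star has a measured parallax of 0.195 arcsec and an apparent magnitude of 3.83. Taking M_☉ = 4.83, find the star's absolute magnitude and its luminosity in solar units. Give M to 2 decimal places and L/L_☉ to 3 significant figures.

d = 1/p = 1/0.195″ = 5.128 pc
M = m − 5 log₁₀ d + 5 = 3.83 − 5·0.7100 + 5 = 5.280
M − M_☉ = 5.280 − 4.83 = 0.450
L/L_☉ = 10^(−0.4 × 0.450) = 0.6606

M ≈ 5.28; L/L_☉ ≈ 0.661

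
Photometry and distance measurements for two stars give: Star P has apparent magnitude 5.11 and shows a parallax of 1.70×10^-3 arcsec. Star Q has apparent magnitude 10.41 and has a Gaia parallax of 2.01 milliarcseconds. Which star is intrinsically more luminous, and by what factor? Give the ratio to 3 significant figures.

Star P is more luminous, by a factor of 184.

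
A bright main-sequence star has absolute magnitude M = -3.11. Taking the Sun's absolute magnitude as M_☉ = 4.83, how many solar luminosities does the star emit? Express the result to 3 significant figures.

L/L_☉ ≈ 1500

M − M_☉ = -3.11 − 4.83 = -7.940
L/L_☉ = 10^(−0.4 (M − M_☉)) = 10^3.176 = 1500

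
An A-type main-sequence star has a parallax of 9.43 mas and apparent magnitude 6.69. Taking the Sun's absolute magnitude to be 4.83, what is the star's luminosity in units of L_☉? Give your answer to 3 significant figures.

L/L_☉ ≈ 20.3

d = 1/p = 1000/9.43 mas = 106.0 pc
M = m − 5 log₁₀ d + 5 = 6.69 − 5·2.0255 + 5 = 1.563
M − M_☉ = 1.563 − 4.83 = -3.267
L/L_☉ = 10^(−0.4 × -3.267) = 20.28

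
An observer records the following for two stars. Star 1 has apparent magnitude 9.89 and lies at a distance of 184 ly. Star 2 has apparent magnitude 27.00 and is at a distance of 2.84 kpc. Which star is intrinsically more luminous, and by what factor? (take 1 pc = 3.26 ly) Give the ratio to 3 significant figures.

Star 1: d = 184 ly / 3.26 = 56.44 pc
Star 1: M = m − 5 log₁₀ d + 5 = 9.89 − 5·1.7516 + 5 = 6.132
Star 2: d = 2.84 kpc = 2840 pc
Star 2: M = m − 5 log₁₀ d + 5 = 27.00 − 5·3.4533 + 5 = 14.733
ΔM = M_1 − M_2 = 6.132 − (14.733) = -8.601; smaller M is more luminous → Star 1.
L ratio = 10^(0.4 |ΔM|) = 10^3.441 = 2758

Star 1 is more luminous, by a factor of 2760.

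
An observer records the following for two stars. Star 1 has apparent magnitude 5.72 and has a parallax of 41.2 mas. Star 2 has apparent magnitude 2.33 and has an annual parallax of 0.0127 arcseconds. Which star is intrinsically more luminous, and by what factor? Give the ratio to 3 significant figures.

Star 2 is more luminous, by a factor of 239.

Star 1: p = 41.2 mas = 0.0412″ → d = 1/p = 24.27 pc
Star 1: M = m − 5 log₁₀ d + 5 = 5.72 − 5·1.3851 + 5 = 3.794
Star 2: d = 1/p = 1/0.0127″ = 78.74 pc
Star 2: M = m − 5 log₁₀ d + 5 = 2.33 − 5·1.8962 + 5 = -2.151
ΔM = M_1 − M_2 = 3.794 − (-2.151) = 5.945; smaller M is more luminous → Star 2.
L ratio = 10^(0.4 |ΔM|) = 10^2.378 = 238.9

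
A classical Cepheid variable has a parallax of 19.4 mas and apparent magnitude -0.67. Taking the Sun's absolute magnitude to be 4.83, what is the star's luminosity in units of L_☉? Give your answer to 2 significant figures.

L/L_☉ ≈ 4200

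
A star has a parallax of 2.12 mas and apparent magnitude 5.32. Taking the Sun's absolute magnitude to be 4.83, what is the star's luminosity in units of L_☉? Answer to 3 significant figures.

d = 1/p = 1000/2.12 mas = 471.7 pc
M = m − 5 log₁₀ d + 5 = 5.32 − 5·2.6737 + 5 = -3.048
M − M_☉ = -3.048 − 4.83 = -7.878
L/L_☉ = 10^(−0.4 × -7.878) = 1417

L/L_☉ ≈ 1420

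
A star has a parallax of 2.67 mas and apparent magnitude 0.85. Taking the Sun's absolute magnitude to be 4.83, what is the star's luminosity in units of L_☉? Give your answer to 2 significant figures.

L/L_☉ ≈ 55000

d = 1/p = 1000/2.67 mas = 374.5 pc
M = m − 5 log₁₀ d + 5 = 0.85 − 5·2.5735 + 5 = -7.017
M − M_☉ = -7.017 − 4.83 = -11.847
L/L_☉ = 10^(−0.4 × -11.847) = 54820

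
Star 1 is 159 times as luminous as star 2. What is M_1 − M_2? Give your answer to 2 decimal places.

M_1 − M_2 ≈ -5.50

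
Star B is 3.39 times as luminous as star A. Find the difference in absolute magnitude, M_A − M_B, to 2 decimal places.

Pogson: ΔM = −2.5 log₁₀(ratio) = −2.5 log₁₀(3.39) = −2.5 × 0.5302 = -1.325
Star B is brighter so has the smaller magnitude: M_A − M_B is positive.

M_A − M_B ≈ 1.33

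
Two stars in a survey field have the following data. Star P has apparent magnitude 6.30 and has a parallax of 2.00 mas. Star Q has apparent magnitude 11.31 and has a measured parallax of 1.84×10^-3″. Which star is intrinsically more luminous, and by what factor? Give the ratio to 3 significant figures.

Star P is more luminous, by a factor of 85.4.

Star P: p = 2.00 mas = 2.00×10^-3″ → d = 1/p = 500.0 pc
Star P: M = m − 5 log₁₀ d + 5 = 6.30 − 5·2.6990 + 5 = -2.195
Star Q: d = 1/p = 1/1.84×10^-3″ = 543.5 pc
Star Q: M = m − 5 log₁₀ d + 5 = 11.31 − 5·2.7352 + 5 = 2.634
ΔM = M_P − M_Q = -2.195 − (2.634) = -4.829; smaller M is more luminous → Star P.
L ratio = 10^(0.4 |ΔM|) = 10^1.932 = 85.42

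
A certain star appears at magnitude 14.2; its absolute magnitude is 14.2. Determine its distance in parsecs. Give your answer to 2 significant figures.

d ≈ 10 pc

μ = m − M = 0.000
m − M = 5 log₁₀ d − 5
log₁₀ d = (m − M)/5 + 1 = 1.0000
d = 10^1.0000 = 10.00 pc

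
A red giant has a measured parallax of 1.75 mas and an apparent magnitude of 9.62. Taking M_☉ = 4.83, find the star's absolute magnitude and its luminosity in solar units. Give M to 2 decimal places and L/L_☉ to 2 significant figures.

d = 1/p = 1000/1.75 mas = 571.4 pc
M = m − 5 log₁₀ d + 5 = 9.62 − 5·2.7570 + 5 = 0.835
M − M_☉ = 0.835 − 4.83 = -3.995
L/L_☉ = 10^(−0.4 × -3.995) = 39.62

M ≈ 0.84; L/L_☉ ≈ 40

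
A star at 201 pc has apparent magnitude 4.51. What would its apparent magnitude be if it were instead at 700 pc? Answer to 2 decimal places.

Flux ∝ 1/d², so Δm = 5 log₁₀(d₂/d₁) = 5 log₁₀(700/201) = 2.710
m₂ = m₁ + Δm = 4.51 + (2.710) = 7.220

m ≈ 7.22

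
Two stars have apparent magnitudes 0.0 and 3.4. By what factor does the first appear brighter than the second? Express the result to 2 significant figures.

23

Δm = 0.0 − (3.4) = -3.4
Flux ratio = 10^(−0.4 Δm) = 10^(−0.4 × -3.4) = 10^1.360 = 22.91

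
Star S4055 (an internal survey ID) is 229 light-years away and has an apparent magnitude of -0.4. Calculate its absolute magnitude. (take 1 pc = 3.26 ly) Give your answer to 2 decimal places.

M ≈ -4.63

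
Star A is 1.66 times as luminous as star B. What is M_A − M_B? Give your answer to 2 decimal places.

M_A − M_B ≈ -0.55

Pogson: ΔM = −2.5 log₁₀(ratio) = −2.5 log₁₀(1.66) = −2.5 × 0.2201 = -0.550
Star A is brighter, so it has the smaller magnitude: the difference is negative.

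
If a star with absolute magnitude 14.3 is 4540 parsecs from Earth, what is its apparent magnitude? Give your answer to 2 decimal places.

m ≈ 27.59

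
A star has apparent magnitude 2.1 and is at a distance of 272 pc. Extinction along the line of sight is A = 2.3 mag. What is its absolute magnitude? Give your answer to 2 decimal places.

5 log₁₀(d/10 pc) = 5 log₁₀(272.0) − 5 = 7.173
M = m − 5 log₁₀(d/10) − A = 2.1 − 7.173 − 2.3 = -7.373

M ≈ -7.37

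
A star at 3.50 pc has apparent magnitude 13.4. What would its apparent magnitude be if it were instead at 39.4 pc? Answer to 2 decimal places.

Flux ∝ 1/d², so Δm = 5 log₁₀(d₂/d₁) = 5 log₁₀(39.4/3.50) = 5.257
m₂ = m₁ + Δm = 13.4 + (5.257) = 18.657

m ≈ 18.66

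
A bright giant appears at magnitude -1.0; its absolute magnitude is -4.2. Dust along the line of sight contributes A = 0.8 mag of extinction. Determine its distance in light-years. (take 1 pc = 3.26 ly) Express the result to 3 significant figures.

d ≈ 98.5 ly

m − M = 5 log₁₀(d/10 pc) + A  ⇒  -1.0 − (-4.2) − 0.8 = 5 log₁₀(d/10)
2.400 = 5 log₁₀(d/10)
log₁₀ d = (m − M − A)/5 + 1 = 1.4800
d = 10^1.4800 = 30.20 pc
= 98.45 ly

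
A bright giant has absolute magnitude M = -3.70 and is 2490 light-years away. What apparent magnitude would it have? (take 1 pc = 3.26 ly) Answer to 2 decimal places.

m ≈ 5.71

d = 2490 ly / 3.26 = 763.8 pc
m = M + 5 log₁₀ d − 5 = -3.70 + 5·2.8830 − 5 = 5.715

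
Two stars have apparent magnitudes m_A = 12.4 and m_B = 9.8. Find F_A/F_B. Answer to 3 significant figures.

Δm = 12.4 − (9.8) = 2.6
Flux ratio = 10^(−0.4 Δm) = 10^(−0.4 × 2.6) = 10^-1.040 = 0.09120

F_A/F_B ≈ 0.0912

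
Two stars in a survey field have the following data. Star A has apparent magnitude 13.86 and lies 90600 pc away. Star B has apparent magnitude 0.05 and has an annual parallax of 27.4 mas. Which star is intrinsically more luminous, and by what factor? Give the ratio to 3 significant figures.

Star A is more luminous, by a factor of 18.4.

Star A: M = m − 5 log₁₀ d + 5 = 13.86 − 5·4.9571 + 5 = -5.926
Star B: p = 27.4 mas = 0.0274″ → d = 1/p = 36.50 pc
Star B: M = m − 5 log₁₀ d + 5 = 0.05 − 5·1.5622 + 5 = -2.761
ΔM = M_A − M_B = -5.926 − (-2.761) = -3.164; smaller M is more luminous → Star A.
L ratio = 10^(0.4 |ΔM|) = 10^1.266 = 18.44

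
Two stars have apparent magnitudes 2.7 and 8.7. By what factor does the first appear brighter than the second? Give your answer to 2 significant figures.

Magnitude difference = -6.0
Flux ratio = 10^(−0.4 Δm) = 10^(−0.4 × -6.0) = 10^2.400 = 251.2

250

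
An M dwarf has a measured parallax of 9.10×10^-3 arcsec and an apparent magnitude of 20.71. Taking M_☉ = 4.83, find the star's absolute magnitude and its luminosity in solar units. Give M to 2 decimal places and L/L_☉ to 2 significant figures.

M ≈ 15.51; L/L_☉ ≈ 5.4×10^-5

d = 1/p = 1/9.10×10^-3″ = 109.9 pc
M = m − 5 log₁₀ d + 5 = 20.71 − 5·2.0410 + 5 = 15.505
M − M_☉ = 15.505 − 4.83 = 10.675
L/L_☉ = 10^(−0.4 × 10.675) = 5.369×10^-5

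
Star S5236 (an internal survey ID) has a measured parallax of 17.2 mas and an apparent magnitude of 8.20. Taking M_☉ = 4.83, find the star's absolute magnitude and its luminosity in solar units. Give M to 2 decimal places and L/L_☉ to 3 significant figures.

M ≈ 4.38; L/L_☉ ≈ 1.52

d = 1/p = 1000/17.2 mas = 58.14 pc
M = m − 5 log₁₀ d + 5 = 8.20 − 5·1.7645 + 5 = 4.378
M − M_☉ = 4.378 − 4.83 = -0.452
L/L_☉ = 10^(−0.4 × -0.452) = 1.517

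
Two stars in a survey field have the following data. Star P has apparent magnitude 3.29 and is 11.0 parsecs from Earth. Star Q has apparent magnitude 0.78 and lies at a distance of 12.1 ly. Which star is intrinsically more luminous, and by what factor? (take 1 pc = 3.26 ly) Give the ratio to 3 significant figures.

Star P: M = m − 5 log₁₀ d + 5 = 3.29 − 5·1.0414 + 5 = 3.083
Star Q: d = 12.1 ly / 3.26 = 3.712 pc
Star Q: M = m − 5 log₁₀ d + 5 = 0.78 − 5·0.5696 + 5 = 2.932
ΔM = M_P − M_Q = 3.083 − (2.932) = 0.151; smaller M is more luminous → Star Q.
L ratio = 10^(0.4 |ΔM|) = 10^0.060 = 1.149

Star Q is more luminous, by a factor of 1.15.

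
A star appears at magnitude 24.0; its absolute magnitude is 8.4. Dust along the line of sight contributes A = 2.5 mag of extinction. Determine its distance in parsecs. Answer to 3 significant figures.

d ≈ 4170 pc

m − M = 5 log₁₀(d/10 pc) + A  ⇒  24.0 − (8.4) − 2.5 = 5 log₁₀(d/10)
13.100 = 5 log₁₀(d/10)
log₁₀ d = (m − M − A)/5 + 1 = 3.6200
d = 10^3.6200 = 4169 pc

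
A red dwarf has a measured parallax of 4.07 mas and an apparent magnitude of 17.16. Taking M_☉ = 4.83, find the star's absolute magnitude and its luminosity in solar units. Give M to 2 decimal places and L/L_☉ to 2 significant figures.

M ≈ 10.21; L/L_☉ ≈ 7.1×10^-3

d = 1/p = 1000/4.07 mas = 245.7 pc
M = m − 5 log₁₀ d + 5 = 17.16 − 5·2.3904 + 5 = 10.208
M − M_☉ = 10.208 − 4.83 = 5.378
L/L_☉ = 10^(−0.4 × 5.378) = 7.060×10^-3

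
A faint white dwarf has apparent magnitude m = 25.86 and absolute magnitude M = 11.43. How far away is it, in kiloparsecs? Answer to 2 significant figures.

d ≈ 7.7 kpc

Distance modulus: m − M = 25.86 − (11.43) = 14.430
m − M = 5 log₁₀ d − 5
log₁₀ d = (m − M)/5 + 1 = 3.8860
d = 10^3.8860 = 7691 pc
= 7.691 kpc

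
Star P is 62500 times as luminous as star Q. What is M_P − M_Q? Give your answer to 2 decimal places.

M_P − M_Q ≈ -11.99

Pogson: ΔM = −2.5 log₁₀(ratio) = −2.5 log₁₀(62500) = −2.5 × 4.7959 = -11.990
Star P is brighter, so it has the smaller magnitude: the difference is negative.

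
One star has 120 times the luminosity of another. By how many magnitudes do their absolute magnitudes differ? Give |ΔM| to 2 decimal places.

Pogson: ΔM = −2.5 log₁₀(ratio) = −2.5 log₁₀(120) = −2.5 × 2.0792 = -5.198

|ΔM| ≈ 5.20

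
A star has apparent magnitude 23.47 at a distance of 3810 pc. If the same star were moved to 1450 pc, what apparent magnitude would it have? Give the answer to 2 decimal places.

m ≈ 21.37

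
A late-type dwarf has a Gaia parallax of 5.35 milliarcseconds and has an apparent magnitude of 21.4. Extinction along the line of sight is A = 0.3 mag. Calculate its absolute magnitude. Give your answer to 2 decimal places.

M ≈ 14.74

p = 5.35 mas = 5.35×10^-3″ → d = 1/p = 186.9 pc
5 log₁₀(d/10 pc) = 5 log₁₀(186.9) − 5 = 6.358
M = m − 5 log₁₀(d/10) − A = 21.4 − 6.358 − 0.3 = 14.742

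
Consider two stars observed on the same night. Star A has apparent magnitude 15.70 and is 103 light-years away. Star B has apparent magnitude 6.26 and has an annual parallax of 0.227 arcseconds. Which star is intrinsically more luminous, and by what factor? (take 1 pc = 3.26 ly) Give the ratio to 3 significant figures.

Star A: d = 103 ly / 3.26 = 31.60 pc
Star A: M = m − 5 log₁₀ d + 5 = 15.70 − 5·1.4996 + 5 = 13.202
Star B: d = 1/p = 1/0.227″ = 4.405 pc
Star B: M = m − 5 log₁₀ d + 5 = 6.26 − 5·0.6440 + 5 = 8.040
ΔM = M_A − M_B = 13.202 − (8.040) = 5.162; smaller M is more luminous → Star B.
L ratio = 10^(0.4 |ΔM|) = 10^2.065 = 116.1

Star B is more luminous, by a factor of 116.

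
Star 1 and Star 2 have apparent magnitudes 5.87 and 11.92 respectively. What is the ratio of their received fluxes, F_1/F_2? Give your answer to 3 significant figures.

Magnitude difference = -6.05
Flux ratio = 10^(−0.4 Δm) = 10^(−0.4 × -6.05) = 10^2.420 = 263.0

F_1/F_2 ≈ 263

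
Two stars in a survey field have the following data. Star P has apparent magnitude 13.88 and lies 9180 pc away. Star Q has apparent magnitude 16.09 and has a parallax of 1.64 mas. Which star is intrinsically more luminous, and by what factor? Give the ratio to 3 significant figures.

Star P: M = m − 5 log₁₀ d + 5 = 13.88 − 5·3.9628 + 5 = -0.934
Star Q: p = 1.64 mas = 1.64×10^-3″ → d = 1/p = 609.8 pc
Star Q: M = m − 5 log₁₀ d + 5 = 16.09 − 5·2.7852 + 5 = 7.164
ΔM = M_P − M_Q = -0.934 − (7.164) = -8.098; smaller M is more luminous → Star P.
L ratio = 10^(0.4 |ΔM|) = 10^3.239 = 1735

Star P is more luminous, by a factor of 1740.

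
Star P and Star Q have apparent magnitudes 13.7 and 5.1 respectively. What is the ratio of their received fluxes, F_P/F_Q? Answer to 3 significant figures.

Δm = 13.7 − (5.1) = 8.6
Flux ratio = 10^(−0.4 Δm) = 10^(−0.4 × 8.6) = 10^-3.440 = 3.631×10^-4

F_P/F_Q ≈ 3.63×10^-4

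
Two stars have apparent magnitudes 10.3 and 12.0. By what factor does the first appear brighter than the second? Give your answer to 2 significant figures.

Δm = 10.3 − (12.0) = -1.7
Flux ratio = 10^(−0.4 Δm) = 10^(−0.4 × -1.7) = 10^0.680 = 4.786

4.8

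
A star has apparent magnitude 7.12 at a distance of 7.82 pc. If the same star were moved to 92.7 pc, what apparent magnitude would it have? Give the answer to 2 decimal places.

m ≈ 12.49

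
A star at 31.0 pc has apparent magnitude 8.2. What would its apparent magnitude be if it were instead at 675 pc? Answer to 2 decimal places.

Flux ∝ 1/d², so Δm = 5 log₁₀(d₂/d₁) = 5 log₁₀(675/31.0) = 6.690
m₂ = m₁ + Δm = 8.2 + (6.690) = 14.890

m ≈ 14.89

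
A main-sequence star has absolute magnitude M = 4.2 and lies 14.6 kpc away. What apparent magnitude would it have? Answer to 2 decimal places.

d = 14.6 kpc = 14600 pc
m = M + 5 log₁₀ d − 5 = 4.2 + 5·4.1644 − 5 = 20.022

m ≈ 20.02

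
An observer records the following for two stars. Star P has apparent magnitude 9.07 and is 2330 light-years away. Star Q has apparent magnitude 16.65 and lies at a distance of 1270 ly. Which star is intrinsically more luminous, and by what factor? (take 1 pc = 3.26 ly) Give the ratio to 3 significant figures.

Star P: d = 2330 ly / 3.26 = 714.7 pc
Star P: M = m − 5 log₁₀ d + 5 = 9.07 − 5·2.8541 + 5 = -0.201
Star Q: d = 1270 ly / 3.26 = 389.6 pc
Star Q: M = m − 5 log₁₀ d + 5 = 16.65 − 5·2.5906 + 5 = 8.697
ΔM = M_P − M_Q = -0.201 − (8.697) = -8.898; smaller M is more luminous → Star P.
L ratio = 10^(0.4 |ΔM|) = 10^3.559 = 3623

Star P is more luminous, by a factor of 3620.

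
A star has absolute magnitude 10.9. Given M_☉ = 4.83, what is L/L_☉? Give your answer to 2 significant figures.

L/L_☉ ≈ 3.7×10^-3

M − M_☉ = 10.9 − 4.83 = 6.070
L/L_☉ = 10^(−0.4 (M − M_☉)) = 10^-2.428 = 3.733×10^-3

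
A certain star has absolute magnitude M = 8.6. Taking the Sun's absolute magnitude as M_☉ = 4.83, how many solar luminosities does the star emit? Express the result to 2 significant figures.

L/L_☉ ≈ 0.031

M − M_☉ = 8.6 − 4.83 = 3.770
L/L_☉ = 10^(−0.4 (M − M_☉)) = 10^-1.508 = 0.03105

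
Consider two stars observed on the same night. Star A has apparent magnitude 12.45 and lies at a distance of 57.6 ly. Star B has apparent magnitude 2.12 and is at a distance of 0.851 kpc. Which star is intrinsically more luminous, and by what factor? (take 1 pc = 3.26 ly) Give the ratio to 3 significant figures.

Star B is more luminous, by a factor of 3.14×10^7.

Star A: d = 57.6 ly / 3.26 = 17.67 pc
Star A: M = m − 5 log₁₀ d + 5 = 12.45 − 5·1.2472 + 5 = 11.214
Star B: d = 0.851 kpc = 851.0 pc
Star B: M = m − 5 log₁₀ d + 5 = 2.12 − 5·2.9299 + 5 = -7.530
ΔM = M_A − M_B = 11.214 − (-7.530) = 18.744; smaller M is more luminous → Star B.
L ratio = 10^(0.4 |ΔM|) = 10^7.497 = 3.144×10^7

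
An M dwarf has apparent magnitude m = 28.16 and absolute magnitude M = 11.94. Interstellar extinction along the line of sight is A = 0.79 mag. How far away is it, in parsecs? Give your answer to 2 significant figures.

d ≈ 12000 pc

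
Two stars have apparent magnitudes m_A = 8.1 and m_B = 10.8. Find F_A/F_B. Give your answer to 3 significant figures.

F_A/F_B ≈ 12.0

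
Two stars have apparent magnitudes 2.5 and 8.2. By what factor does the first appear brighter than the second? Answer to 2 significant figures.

190

Magnitude difference = -5.7
Flux ratio = 10^(−0.4 Δm) = 10^(−0.4 × -5.7) = 10^2.280 = 190.5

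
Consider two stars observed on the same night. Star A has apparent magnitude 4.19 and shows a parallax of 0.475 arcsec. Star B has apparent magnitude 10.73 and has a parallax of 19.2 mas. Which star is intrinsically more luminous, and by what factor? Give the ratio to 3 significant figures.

Star A: d = 1/p = 1/0.475″ = 2.105 pc
Star A: M = m − 5 log₁₀ d + 5 = 4.19 − 5·0.3233 + 5 = 7.573
Star B: p = 19.2 mas = 0.0192″ → d = 1/p = 52.08 pc
Star B: M = m − 5 log₁₀ d + 5 = 10.73 − 5·1.7167 + 5 = 7.147
ΔM = M_A − M_B = 7.573 − (7.147) = 0.427; smaller M is more luminous → Star B.
L ratio = 10^(0.4 |ΔM|) = 10^0.171 = 1.482

Star B is more luminous, by a factor of 1.48.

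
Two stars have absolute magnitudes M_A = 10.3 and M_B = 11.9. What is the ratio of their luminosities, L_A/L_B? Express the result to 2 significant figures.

L_A/L_B ≈ 4.4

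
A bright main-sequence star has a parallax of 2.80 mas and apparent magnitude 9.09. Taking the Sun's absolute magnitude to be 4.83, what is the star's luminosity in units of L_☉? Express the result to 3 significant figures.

d = 1/p = 1000/2.80 mas = 357.1 pc
M = m − 5 log₁₀ d + 5 = 9.09 − 5·2.5528 + 5 = 1.326
M − M_☉ = 1.326 − 4.83 = -3.504
L/L_☉ = 10^(−0.4 × -3.504) = 25.22

L/L_☉ ≈ 25.2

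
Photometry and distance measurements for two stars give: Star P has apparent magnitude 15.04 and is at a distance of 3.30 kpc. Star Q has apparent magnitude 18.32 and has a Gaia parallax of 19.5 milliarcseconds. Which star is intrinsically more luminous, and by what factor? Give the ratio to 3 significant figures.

Star P is more luminous, by a factor of 84900.

Star P: d = 3.30 kpc = 3300 pc
Star P: M = m − 5 log₁₀ d + 5 = 15.04 − 5·3.5185 + 5 = 2.447
Star Q: p = 19.5 mas = 0.0195″ → d = 1/p = 51.28 pc
Star Q: M = m − 5 log₁₀ d + 5 = 18.32 − 5·1.7100 + 5 = 14.770
ΔM = M_P − M_Q = 2.447 − (14.770) = -12.323; smaller M is more luminous → Star P.
L ratio = 10^(0.4 |ΔM|) = 10^4.929 = 84940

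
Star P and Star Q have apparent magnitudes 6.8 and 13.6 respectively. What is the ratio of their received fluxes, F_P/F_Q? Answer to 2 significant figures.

Δm = 6.8 − (13.6) = -6.8
Flux ratio = 10^(−0.4 Δm) = 10^(−0.4 × -6.8) = 10^2.720 = 524.8

F_P/F_Q ≈ 520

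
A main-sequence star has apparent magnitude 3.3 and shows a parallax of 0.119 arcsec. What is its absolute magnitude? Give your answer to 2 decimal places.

M ≈ 3.68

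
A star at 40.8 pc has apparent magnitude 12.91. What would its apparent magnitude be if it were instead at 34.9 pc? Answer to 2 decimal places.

m ≈ 12.57

Flux ∝ 1/d², so Δm = 5 log₁₀(d₂/d₁) = 5 log₁₀(34.9/40.8) = -0.339
m₂ = m₁ + Δm = 12.91 + (-0.339) = 12.571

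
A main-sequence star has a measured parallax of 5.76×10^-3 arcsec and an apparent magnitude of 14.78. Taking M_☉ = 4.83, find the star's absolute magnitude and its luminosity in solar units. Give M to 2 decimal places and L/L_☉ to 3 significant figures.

M ≈ 8.58; L/L_☉ ≈ 0.0316

d = 1/p = 1/5.76×10^-3″ = 173.6 pc
M = m − 5 log₁₀ d + 5 = 14.78 − 5·2.2396 + 5 = 8.582
M − M_☉ = 8.582 − 4.83 = 3.752
L/L_☉ = 10^(−0.4 × 3.752) = 0.03156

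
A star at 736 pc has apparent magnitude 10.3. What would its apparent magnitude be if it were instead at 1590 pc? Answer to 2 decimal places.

m ≈ 11.97

Flux ∝ 1/d², so Δm = 5 log₁₀(d₂/d₁) = 5 log₁₀(1590/736) = 1.673
m₂ = m₁ + Δm = 10.3 + (1.673) = 11.973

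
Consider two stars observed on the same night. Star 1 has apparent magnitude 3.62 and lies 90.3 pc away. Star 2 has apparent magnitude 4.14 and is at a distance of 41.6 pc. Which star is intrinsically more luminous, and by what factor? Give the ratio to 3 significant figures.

Star 1 is more luminous, by a factor of 7.61.

Star 1: M = m − 5 log₁₀ d + 5 = 3.62 − 5·1.9557 + 5 = -1.158
Star 2: M = m − 5 log₁₀ d + 5 = 4.14 − 5·1.6191 + 5 = 1.045
ΔM = M_1 − M_2 = -1.158 − (1.045) = -2.203; smaller M is more luminous → Star 1.
L ratio = 10^(0.4 |ΔM|) = 10^0.881 = 7.607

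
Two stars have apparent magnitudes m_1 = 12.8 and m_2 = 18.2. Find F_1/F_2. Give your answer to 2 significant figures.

Magnitude difference = -5.4
Flux ratio = 10^(−0.4 Δm) = 10^(−0.4 × -5.4) = 10^2.160 = 144.5

F_1/F_2 ≈ 140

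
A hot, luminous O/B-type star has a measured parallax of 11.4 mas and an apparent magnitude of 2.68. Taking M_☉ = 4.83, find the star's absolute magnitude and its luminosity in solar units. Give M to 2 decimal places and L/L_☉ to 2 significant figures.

M ≈ -2.04; L/L_☉ ≈ 560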